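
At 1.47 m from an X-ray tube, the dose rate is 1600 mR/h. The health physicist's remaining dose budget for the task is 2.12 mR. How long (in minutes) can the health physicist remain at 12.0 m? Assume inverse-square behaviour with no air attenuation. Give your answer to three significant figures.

5.30 min

Using I₁d₁² = I₂d₂², rate at 12.0 m:
1600 × (1.47/12.0)² = 1600 × 0.01501 = 24.02 mR/h.
Stay time = 2.12 mR ÷ 24.02 mR/h = 0.08826 h = 5.296 min.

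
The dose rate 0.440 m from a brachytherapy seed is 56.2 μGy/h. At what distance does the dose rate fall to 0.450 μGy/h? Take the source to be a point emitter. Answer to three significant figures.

4.92 m

Since intensity falls as 1/r², d₂ = d₁·√(I₁/I₂).
I₁/I₂ = 56.2/0.450 = 124.9, so d₂ = 0.440 × √124.9 = 4.917 m.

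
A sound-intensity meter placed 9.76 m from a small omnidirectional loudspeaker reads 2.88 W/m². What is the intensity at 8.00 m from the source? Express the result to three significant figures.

4.29 W/m²

Intensity scales as (d₁/d₂)², so scaling from 9.76 m to 8.00 m:
(9.76/8.00)² = 1.488, so 2.88 × 1.488 = 4.285 W/m².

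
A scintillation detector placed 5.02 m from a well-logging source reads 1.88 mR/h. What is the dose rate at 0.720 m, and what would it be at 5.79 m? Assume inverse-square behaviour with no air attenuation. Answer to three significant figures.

By the inverse-square law,
At 0.720 m: 1.88 × (5.02/0.720)² = 1.88 × 48.61 = 91.39 mR/h
At 5.79 m: 91.39 × (0.720/5.79)² = 91.39 × 0.01546 = 1.413 mR/h.

91.4 mR/h; 1.41 mR/h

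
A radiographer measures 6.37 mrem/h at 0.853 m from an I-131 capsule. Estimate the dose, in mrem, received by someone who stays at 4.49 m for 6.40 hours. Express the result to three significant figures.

1.47 mrem

By the inverse-square law, rate at 4.49 m:
6.37 × (0.853/4.49)² = 6.37 × 0.03609 = 0.2299 mrem/h.
Dose = rate × time = 0.2299 mrem/h × 6.400 h = 1.471 mrem.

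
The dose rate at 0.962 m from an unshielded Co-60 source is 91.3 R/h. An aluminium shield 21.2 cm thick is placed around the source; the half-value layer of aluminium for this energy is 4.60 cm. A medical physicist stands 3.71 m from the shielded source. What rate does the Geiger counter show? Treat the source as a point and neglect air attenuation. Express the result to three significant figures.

Distance alone: (0.962/3.71)² = 0.06724, so 91.3 × 0.06724 = 6.139 R/h.
Shield: 21.2/4.60 = 4.609 half-value layers → attenuation 2^(−4.609) = 0.04098.
Combined: 6.139 × 0.04098 = 0.2516 R/h.

0.252 R/h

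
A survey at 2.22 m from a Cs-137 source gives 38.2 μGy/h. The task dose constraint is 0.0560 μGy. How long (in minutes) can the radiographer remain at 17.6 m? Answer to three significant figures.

5.53 min

Applying the 1/r² law, rate at 17.6 m:
38.2 × (2.22/17.6)² = 38.2 × 0.01591 = 0.6078 μGy/h.
Stay time = 0.0560 μGy ÷ 0.6078 μGy/h = 0.09214 h = 5.528 min.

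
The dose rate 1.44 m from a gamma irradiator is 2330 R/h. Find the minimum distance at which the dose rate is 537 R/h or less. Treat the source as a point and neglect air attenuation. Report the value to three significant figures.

By the inverse-square law, d₂ = d₁·√(I₁/I₂).
I₁/I₂ = 2330/537 = 4.339, so d₂ = 1.44 × √4.339 = 3.000 m.

3.00 m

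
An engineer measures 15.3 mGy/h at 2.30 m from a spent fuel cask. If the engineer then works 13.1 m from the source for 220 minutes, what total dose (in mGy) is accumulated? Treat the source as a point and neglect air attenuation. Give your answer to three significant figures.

1.73 mGy

By the inverse-square law, rate at 13.1 m:
15.3 × (2.30/13.1)² = 15.3 × 0.03083 = 0.4717 mGy/h.
Dose = rate × time = 0.4717 mGy/h × 3.667 h = 1.730 mGy.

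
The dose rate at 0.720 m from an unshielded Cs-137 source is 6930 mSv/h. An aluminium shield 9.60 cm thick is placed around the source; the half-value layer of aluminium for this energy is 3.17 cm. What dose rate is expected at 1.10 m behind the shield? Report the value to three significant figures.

364 mSv/h

Distance alone: 6930 × (0.720/1.10)² = 6930 × 0.4284 = 2969 mSv/h.
Shield: 9.60/3.17 = 3.028 half-value layers → attenuation 2^(−3.028) = 0.1226.
Combined: 2969 × 0.1226 = 364.0 mSv/h.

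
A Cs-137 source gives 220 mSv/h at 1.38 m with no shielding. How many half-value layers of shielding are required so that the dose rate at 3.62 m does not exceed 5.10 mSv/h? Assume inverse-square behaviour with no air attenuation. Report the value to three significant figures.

At 3.62 m, distance alone gives (1.38/3.62)² = 0.1453, so 220 × 0.1453 = 31.97 mSv/h.
Further attenuation needed: 31.97/5.10 = 6.269.
n = log₂(6.269) = 2.648 half-value layers.

2.65 half-value layers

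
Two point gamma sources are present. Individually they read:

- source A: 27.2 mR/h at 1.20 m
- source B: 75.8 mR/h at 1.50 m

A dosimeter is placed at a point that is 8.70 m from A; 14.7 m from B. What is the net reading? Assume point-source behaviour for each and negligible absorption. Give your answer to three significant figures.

1.31 mR/h

Each source contributes Iᵢ·(dᵢ/rᵢ)²; contributions add.
A: 27.2 × (1.20/8.70)² = 0.5175 mR/h
B: 75.8 × (1.50/14.7)² = 0.7893 mR/h
Total = 0.5175 + 0.7893 = 1.307 mR/h.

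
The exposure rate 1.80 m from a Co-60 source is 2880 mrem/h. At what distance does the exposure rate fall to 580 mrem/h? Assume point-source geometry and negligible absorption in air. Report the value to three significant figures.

By the inverse-square law, d₂ = d₁·√(I₁/I₂).
I₁/I₂ = 2880/580 = 4.966, so d₂ = 1.80 × √4.966 = 4.011 m.

4.01 m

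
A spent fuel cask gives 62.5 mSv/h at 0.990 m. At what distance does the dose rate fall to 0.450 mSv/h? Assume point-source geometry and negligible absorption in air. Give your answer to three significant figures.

11.7 m

By the inverse-square law, d₂ = d₁·√(I₁/I₂).
I₁/I₂ = 62.5/0.450 = 138.9, so d₂ = 0.990 × √138.9 = 11.67 m.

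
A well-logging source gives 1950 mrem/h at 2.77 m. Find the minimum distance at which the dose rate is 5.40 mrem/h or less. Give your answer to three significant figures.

52.6 m

Intensity scales as (d₁/d₂)², so d₂ = d₁·√(I₁/I₂).
I₁/I₂ = 1950/5.40 = 361.1, so d₂ = 2.77 × √361.1 = 52.64 m.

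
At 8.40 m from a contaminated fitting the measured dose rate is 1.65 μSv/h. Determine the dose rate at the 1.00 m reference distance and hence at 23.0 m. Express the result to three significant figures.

116 μSv/h; 0.220 μSv/h

Intensity scales as (d₁/d₂)², so
At 1.00 m: 1.65 × (8.40/1.00)² = 1.65 × 70.56 = 116.4 μSv/h
At 23.0 m: 116.4 × (1.00/23.0)² = 116.4 × 0.001890 = 0.2200 μSv/h.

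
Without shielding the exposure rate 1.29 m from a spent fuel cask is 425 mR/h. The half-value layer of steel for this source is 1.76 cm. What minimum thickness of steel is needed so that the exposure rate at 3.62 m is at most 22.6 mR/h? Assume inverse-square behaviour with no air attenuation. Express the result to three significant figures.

At 3.62 m, distance alone gives 425 × (1.29/3.62)² = 425 × 0.1270 = 53.98 mR/h.
Further attenuation needed: 53.98/22.6 = 2.388.
n = log₂(2.388) = 1.256 half-value layers.
Thickness = 1.256 × 1.76 cm = 2.211 cm.

2.21 cm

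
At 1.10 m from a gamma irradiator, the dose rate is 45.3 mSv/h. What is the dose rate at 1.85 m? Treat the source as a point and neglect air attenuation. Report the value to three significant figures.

Since intensity falls as 1/r², the rate at 1.85 m is
45.3 × (1.10/1.85)² = 45.3 × 0.3535 = 16.01 mSv/h.

16.0 mSv/h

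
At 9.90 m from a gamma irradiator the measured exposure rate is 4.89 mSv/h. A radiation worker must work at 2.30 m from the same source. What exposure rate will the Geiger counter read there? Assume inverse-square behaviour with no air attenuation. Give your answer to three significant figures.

Intensity scales as (d₁/d₂)², so scaling from 9.90 m to 2.30 m:
(9.90/2.30)² = 18.53, so 4.89 × 18.53 = 90.61 mSv/h.

90.6 mSv/h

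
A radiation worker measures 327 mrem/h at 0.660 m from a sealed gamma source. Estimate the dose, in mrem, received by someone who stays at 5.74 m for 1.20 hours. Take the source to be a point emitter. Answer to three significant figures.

5.19 mrem

Intensity scales as (d₁/d₂)², so rate at 5.74 m:
(0.660/5.74)² = 0.01322, so 327 × 0.01322 = 4.323 mrem/h.
Dose = rate × time = 4.323 mrem/h × 1.200 h = 5.188 mrem.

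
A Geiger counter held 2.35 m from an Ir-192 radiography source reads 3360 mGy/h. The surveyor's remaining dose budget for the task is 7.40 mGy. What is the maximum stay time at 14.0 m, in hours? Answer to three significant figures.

Applying the 1/r² law, rate at 14.0 m:
(2.35/14.0)² = 0.02818, so 3360 × 0.02818 = 94.68 mGy/h.
Stay time = 7.40 mGy ÷ 94.68 mGy/h = 0.07816 h.

0.0782 h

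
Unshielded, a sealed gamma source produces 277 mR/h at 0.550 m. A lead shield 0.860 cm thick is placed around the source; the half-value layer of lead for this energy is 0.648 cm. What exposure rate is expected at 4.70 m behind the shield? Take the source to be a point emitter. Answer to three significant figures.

1.51 mR/h

Distance alone: (0.550/4.70)² = 0.01369, so 277 × 0.01369 = 3.792 mR/h.
Shield: 0.860/0.648 = 1.327 half-value layers → attenuation 2^(−1.327) = 0.3986.
Combined: 3.792 × 0.3986 = 1.511 mR/h.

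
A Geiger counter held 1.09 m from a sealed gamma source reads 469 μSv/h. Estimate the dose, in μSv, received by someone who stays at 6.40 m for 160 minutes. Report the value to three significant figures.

Applying the 1/r² law, rate at 6.40 m:
469 × (1.09/6.40)² = 469 × 0.02901 = 13.61 μSv/h.
Dose = rate × time = 13.61 μSv/h × 2.667 h = 36.30 μSv.

36.3 μSv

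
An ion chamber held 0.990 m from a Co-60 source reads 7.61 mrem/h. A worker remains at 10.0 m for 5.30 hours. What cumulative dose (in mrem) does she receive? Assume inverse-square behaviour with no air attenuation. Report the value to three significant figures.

0.395 mrem

Intensity scales as (d₁/d₂)², so rate at 10.0 m:
(0.990/10.0)² = 0.009801, so 7.61 × 0.009801 = 0.07459 mrem/h.
Dose = rate × time = 0.07459 mrem/h × 5.300 h = 0.3953 mrem.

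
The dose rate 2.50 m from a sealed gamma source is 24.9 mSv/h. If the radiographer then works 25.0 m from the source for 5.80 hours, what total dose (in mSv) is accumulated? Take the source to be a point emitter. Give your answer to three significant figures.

Applying the 1/r² law, rate at 25.0 m:
(2.50/25.0)² = 0.01000, so 24.9 × 0.01000 = 0.2490 mSv/h.
Dose = rate × time = 0.2490 mSv/h × 5.800 h = 1.444 mSv.

1.44 mSv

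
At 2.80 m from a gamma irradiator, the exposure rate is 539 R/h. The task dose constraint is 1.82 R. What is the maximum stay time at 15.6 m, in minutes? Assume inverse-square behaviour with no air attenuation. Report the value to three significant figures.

6.29 min

Intensity scales as (d₁/d₂)², so rate at 15.6 m:
539 × (2.80/15.6)² = 539 × 0.03222 = 17.37 R/h.
Stay time = 1.82 R ÷ 17.37 R/h = 0.1048 h = 6.288 min.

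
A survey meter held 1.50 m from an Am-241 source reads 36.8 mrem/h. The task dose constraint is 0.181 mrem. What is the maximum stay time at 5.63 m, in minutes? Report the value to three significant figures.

4.16 min

Since intensity falls as 1/r², rate at 5.63 m:
36.8 × (1.50/5.63)² = 36.8 × 0.07098 = 2.612 mrem/h.
Stay time = 0.181 mrem ÷ 2.612 mrem/h = 0.06930 h = 4.158 min.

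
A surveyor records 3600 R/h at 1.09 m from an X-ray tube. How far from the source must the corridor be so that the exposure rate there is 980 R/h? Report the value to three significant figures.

2.09 m

By the inverse-square law, d₂ = d₁·√(I₁/I₂).
I₁/I₂ = 3600/980 = 3.673, so d₂ = 1.09 × √3.673 = 2.089 m.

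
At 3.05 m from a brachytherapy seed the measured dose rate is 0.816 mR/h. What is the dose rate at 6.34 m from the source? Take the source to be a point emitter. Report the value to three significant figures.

0.189 mR/h

By the inverse-square law, scaling from 3.05 m to 6.34 m:
0.816 × (3.05/6.34)² = 0.816 × 0.2314 = 0.1888 mR/h.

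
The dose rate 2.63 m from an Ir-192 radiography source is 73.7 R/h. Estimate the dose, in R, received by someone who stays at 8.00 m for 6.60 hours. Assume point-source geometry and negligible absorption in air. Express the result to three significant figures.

Intensity scales as (d₁/d₂)², so rate at 8.00 m:
73.7 × (2.63/8.00)² = 73.7 × 0.1081 = 7.967 R/h.
Dose = rate × time = 7.967 R/h × 6.600 h = 52.58 R.

52.6 R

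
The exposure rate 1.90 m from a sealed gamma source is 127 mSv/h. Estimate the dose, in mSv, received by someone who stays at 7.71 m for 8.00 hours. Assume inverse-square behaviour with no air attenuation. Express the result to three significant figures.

Since intensity falls as 1/r², rate at 7.71 m:
(1.90/7.71)² = 0.06073, so 127 × 0.06073 = 7.713 mSv/h.
Dose = rate × time = 7.713 mSv/h × 8.000 h = 61.70 mSv.

61.7 mSv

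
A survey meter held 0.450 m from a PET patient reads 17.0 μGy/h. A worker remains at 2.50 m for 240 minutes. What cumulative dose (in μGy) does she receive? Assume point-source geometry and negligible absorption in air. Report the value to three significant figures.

Intensity scales as (d₁/d₂)², so rate at 2.50 m:
17.0 × (0.450/2.50)² = 17.0 × 0.03240 = 0.5508 μGy/h.
Dose = rate × time = 0.5508 μGy/h × 4.000 h = 2.203 μGy.

2.20 μGy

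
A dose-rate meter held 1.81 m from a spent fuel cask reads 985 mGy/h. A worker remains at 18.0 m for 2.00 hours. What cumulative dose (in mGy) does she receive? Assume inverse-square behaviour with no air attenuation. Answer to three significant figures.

Using I₁d₁² = I₂d₂², rate at 18.0 m:
985 × (1.81/18.0)² = 985 × 0.01011 = 9.958 mGy/h.
Dose = rate × time = 9.958 mGy/h × 2.000 h = 19.92 mGy.

19.9 mGy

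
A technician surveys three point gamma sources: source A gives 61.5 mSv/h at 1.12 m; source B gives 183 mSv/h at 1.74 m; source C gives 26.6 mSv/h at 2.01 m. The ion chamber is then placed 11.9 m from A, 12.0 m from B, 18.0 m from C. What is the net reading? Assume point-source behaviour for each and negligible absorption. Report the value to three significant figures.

4.72 mSv/h

Each source contributes Iᵢ·(dᵢ/rᵢ)²; contributions add.
A: 61.5 × (1.12/11.9)² = 0.5448 mSv/h
B: 183 × (1.74/12.0)² = 3.848 mSv/h
C: 26.6 × (2.01/18.0)² = 0.3317 mSv/h
Total = 0.5448 + 3.848 + 0.3317 = 4.724 mSv/h.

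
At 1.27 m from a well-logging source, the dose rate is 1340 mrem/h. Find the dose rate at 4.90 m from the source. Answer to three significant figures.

90.0 mrem/h

Intensity scales as (d₁/d₂)², so the rate at 4.90 m is
(1.27/4.90)² = 0.06718, so 1340 × 0.06718 = 90.02 mrem/h.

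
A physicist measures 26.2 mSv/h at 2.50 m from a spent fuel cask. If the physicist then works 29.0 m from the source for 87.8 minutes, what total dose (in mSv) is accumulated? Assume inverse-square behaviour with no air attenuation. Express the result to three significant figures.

0.285 mSv

By the inverse-square law, rate at 29.0 m:
26.2 × (2.50/29.0)² = 26.2 × 0.007432 = 0.1947 mSv/h.
Dose = rate × time = 0.1947 mSv/h × 1.463 h = 0.2848 mSv.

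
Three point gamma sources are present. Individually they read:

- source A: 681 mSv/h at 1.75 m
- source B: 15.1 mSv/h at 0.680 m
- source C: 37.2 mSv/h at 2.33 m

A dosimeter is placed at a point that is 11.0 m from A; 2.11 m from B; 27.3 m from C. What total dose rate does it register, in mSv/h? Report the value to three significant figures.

19.1 mSv/h

By superposition, sum each source's inverse-square contribution:
A: 681 × (1.75/11.0)² = 17.24 mSv/h
B: 15.1 × (0.680/2.11)² = 1.568 mSv/h
C: 37.2 × (2.33/27.3)² = 0.2710 mSv/h
Total = 17.24 + 1.568 + 0.2710 = 19.08 mSv/h.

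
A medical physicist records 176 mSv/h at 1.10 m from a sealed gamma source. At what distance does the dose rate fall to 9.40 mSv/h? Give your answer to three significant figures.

By the inverse-square law, d₂ = d₁·√(I₁/I₂).
I₁/I₂ = 176/9.40 = 18.72, so d₂ = 1.10 × √18.72 = 4.759 m.

4.76 m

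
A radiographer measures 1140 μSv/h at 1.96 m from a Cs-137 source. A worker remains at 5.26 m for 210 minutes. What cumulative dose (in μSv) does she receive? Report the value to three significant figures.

Since intensity falls as 1/r², rate at 5.26 m:
1140 × (1.96/5.26)² = 1140 × 0.1388 = 158.2 μSv/h.
Dose = rate × time = 158.2 μSv/h × 3.500 h = 553.7 μSv.

554 μSv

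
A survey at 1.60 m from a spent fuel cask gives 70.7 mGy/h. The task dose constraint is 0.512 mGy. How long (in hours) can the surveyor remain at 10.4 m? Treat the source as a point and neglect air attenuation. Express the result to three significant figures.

Applying the 1/r² law, rate at 10.4 m:
(1.60/10.4)² = 0.02367, so 70.7 × 0.02367 = 1.673 mGy/h.
Stay time = 0.512 mGy ÷ 1.673 mGy/h = 0.3060 h.

0.306 h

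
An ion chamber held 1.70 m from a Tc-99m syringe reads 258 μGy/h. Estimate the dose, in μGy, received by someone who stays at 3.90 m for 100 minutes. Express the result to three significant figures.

Since intensity falls as 1/r², rate at 3.90 m:
258 × (1.70/3.90)² = 258 × 0.1900 = 49.02 μGy/h.
Dose = rate × time = 49.02 μGy/h × 1.667 h = 81.72 μGy.

81.7 μGy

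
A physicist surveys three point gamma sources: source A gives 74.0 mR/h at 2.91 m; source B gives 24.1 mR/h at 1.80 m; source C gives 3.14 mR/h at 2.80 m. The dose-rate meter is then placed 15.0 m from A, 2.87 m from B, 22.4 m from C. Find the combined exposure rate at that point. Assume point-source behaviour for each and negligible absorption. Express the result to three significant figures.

Each source contributes Iᵢ·(dᵢ/rᵢ)²; contributions add.
A: 74.0 × (2.91/15.0)² = 2.785 mR/h
B: 24.1 × (1.80/2.87)² = 9.480 mR/h
C: 3.14 × (2.80/22.4)² = 0.04906 mR/h
Total = 2.785 + 9.480 + 0.04906 = 12.31 mR/h.

12.3 mR/h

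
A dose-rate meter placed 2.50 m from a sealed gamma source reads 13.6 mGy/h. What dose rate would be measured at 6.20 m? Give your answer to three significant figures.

2.21 mGy/h

Since intensity falls as 1/r², scaling from 2.50 m to 6.20 m:
(2.50/6.20)² = 0.1626, so 13.6 × 0.1626 = 2.211 mGy/h.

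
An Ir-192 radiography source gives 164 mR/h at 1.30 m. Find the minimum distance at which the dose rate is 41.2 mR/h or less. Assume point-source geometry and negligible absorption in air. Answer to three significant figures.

2.59 m

Using I₁d₁² = I₂d₂², d₂ = d₁·√(I₁/I₂).
I₁/I₂ = 164/41.2 = 3.981, so d₂ = 1.30 × √3.981 = 2.594 m.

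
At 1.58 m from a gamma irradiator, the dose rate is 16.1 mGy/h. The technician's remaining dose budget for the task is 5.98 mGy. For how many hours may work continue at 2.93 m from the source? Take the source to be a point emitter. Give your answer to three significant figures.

1.28 h

Using I₁d₁² = I₂d₂², rate at 2.93 m:
16.1 × (1.58/2.93)² = 16.1 × 0.2908 = 4.682 mGy/h.
Stay time = 5.98 mGy ÷ 4.682 mGy/h = 1.277 h.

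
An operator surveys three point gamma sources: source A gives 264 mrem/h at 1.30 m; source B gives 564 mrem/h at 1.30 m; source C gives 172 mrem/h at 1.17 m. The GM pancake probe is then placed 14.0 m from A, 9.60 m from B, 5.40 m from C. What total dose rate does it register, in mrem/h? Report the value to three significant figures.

20.7 mrem/h

By superposition, sum each source's inverse-square contribution:
A: 264 × (1.30/14.0)² = 2.276 mrem/h
B: 564 × (1.30/9.60)² = 10.34 mrem/h
C: 172 × (1.17/5.40)² = 8.074 mrem/h
Total = 2.276 + 10.34 + 8.074 = 20.69 mrem/h.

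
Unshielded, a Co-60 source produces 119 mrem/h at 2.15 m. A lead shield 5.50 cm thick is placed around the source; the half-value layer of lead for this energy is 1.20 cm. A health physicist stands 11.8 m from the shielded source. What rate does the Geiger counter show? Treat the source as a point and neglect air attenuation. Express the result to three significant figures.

Distance alone: (2.15/11.8)² = 0.03320, so 119 × 0.03320 = 3.951 mrem/h.
Shield: 5.50/1.20 = 4.583 half-value layers → attenuation 2^(−4.583) = 0.04172.
Combined: 3.951 × 0.04172 = 0.1648 mrem/h.

0.165 mrem/h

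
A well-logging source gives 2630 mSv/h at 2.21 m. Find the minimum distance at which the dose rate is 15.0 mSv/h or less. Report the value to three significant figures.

29.3 m

Using I₁d₁² = I₂d₂², d₂ = d₁·√(I₁/I₂).
I₁/I₂ = 2630/15.0 = 175.3, so d₂ = 2.21 × √175.3 = 29.26 m.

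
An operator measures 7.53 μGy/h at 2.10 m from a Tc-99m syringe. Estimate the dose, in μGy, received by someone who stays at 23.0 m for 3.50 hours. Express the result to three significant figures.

0.220 μGy

By the inverse-square law, rate at 23.0 m:
7.53 × (2.10/23.0)² = 7.53 × 0.008336 = 0.06277 μGy/h.
Dose = rate × time = 0.06277 μGy/h × 3.500 h = 0.2197 μGy.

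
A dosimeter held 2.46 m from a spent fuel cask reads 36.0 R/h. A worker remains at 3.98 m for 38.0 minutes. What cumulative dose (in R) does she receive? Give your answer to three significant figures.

Since intensity falls as 1/r², rate at 3.98 m:
(2.46/3.98)² = 0.3820, so 36.0 × 0.3820 = 13.75 R/h.
Dose = rate × time = 13.75 R/h × 0.6333 h = 8.708 R.

8.71 R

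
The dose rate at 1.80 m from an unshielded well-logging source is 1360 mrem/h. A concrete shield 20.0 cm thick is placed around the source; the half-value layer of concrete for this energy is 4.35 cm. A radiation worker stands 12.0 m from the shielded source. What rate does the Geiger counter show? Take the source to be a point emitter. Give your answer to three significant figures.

1.26 mrem/h

Distance alone: (1.80/12.0)² = 0.02250, so 1360 × 0.02250 = 30.60 mrem/h.
Shield: 20.0/4.35 = 4.598 half-value layers → attenuation 2^(−4.598) = 0.04129.
Combined: 30.60 × 0.04129 = 1.263 mrem/h.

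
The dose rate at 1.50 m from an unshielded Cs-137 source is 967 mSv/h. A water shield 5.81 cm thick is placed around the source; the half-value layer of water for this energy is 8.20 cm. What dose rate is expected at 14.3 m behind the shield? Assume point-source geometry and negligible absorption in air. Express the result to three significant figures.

Distance alone: (1.50/14.3)² = 0.01100, so 967 × 0.01100 = 10.64 mSv/h.
Shield: 5.81/8.20 = 0.7085 half-value layers → attenuation 2^(−0.7085) = 0.6120.
Combined: 10.64 × 0.6120 = 6.512 mSv/h.

6.51 mSv/h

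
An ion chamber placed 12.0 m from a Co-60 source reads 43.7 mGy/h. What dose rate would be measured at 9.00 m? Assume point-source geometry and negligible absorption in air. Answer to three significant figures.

Intensity scales as (d₁/d₂)², so scaling from 12.0 m to 9.00 m:
43.7 × (12.0/9.00)² = 43.7 × 1.778 = 77.70 mGy/h.

77.7 mGy/h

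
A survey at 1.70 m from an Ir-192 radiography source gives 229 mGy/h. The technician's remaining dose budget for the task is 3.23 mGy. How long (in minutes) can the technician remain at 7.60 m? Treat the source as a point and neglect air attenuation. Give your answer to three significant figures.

By the inverse-square law, rate at 7.60 m:
(1.70/7.60)² = 0.05003, so 229 × 0.05003 = 11.46 mGy/h.
Stay time = 3.23 mGy ÷ 11.46 mGy/h = 0.2818 h = 16.91 min.

16.9 min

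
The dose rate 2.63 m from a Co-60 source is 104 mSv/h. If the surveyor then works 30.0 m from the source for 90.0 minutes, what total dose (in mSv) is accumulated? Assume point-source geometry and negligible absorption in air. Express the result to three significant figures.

1.20 mSv

Using I₁d₁² = I₂d₂², rate at 30.0 m:
104 × (2.63/30.0)² = 104 × 0.007685 = 0.7992 mSv/h.
Dose = rate × time = 0.7992 mSv/h × 1.500 h = 1.199 mSv.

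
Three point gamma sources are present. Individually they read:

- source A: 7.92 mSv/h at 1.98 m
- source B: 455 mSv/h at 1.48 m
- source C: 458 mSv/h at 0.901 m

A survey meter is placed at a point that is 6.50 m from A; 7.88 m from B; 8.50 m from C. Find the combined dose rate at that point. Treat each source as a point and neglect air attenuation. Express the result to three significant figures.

21.9 mSv/h

By superposition, sum each source's inverse-square contribution:
A: 7.92 × (1.98/6.50)² = 0.7349 mSv/h
B: 455 × (1.48/7.88)² = 16.05 mSv/h
C: 458 × (0.901/8.50)² = 5.146 mSv/h
Total = 0.7349 + 16.05 + 5.146 = 21.93 mSv/h.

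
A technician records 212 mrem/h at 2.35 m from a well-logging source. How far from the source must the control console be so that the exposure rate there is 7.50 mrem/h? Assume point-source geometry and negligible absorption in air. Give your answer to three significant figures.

Applying the 1/r² law, d₂ = d₁·√(I₁/I₂).
I₁/I₂ = 212/7.50 = 28.27, so d₂ = 2.35 × √28.27 = 12.49 m.

12.5 m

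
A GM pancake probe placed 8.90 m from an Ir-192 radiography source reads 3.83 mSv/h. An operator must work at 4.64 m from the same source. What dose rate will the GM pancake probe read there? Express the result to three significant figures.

14.1 mSv/h

By the inverse-square law, scaling from 8.90 m to 4.64 m:
(8.90/4.64)² = 3.679, so 3.83 × 3.679 = 14.09 mSv/h.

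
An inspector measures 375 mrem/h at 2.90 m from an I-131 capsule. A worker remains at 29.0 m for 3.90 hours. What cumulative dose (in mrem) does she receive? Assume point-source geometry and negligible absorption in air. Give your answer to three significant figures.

14.6 mrem

Intensity scales as (d₁/d₂)², so rate at 29.0 m:
(2.90/29.0)² = 0.01000, so 375 × 0.01000 = 3.750 mrem/h.
Dose = rate × time = 3.750 mrem/h × 3.900 h = 14.62 mrem.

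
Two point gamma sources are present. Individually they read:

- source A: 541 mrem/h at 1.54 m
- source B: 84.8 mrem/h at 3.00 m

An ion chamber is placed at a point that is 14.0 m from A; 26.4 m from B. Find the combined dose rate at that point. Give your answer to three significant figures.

7.64 mrem/h

Each source contributes Iᵢ·(dᵢ/rᵢ)²; contributions add.
A: 541 × (1.54/14.0)² = 6.546 mrem/h
B: 84.8 × (3.00/26.4)² = 1.095 mrem/h
Total = 6.546 + 1.095 = 7.641 mrem/h.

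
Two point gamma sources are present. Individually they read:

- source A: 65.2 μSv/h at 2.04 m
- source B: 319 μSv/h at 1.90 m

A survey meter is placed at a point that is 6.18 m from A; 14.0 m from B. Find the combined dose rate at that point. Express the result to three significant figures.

Each source contributes Iᵢ·(dᵢ/rᵢ)²; contributions add.
A: 65.2 × (2.04/6.18)² = 7.104 μSv/h
B: 319 × (1.90/14.0)² = 5.875 μSv/h
Total = 7.104 + 5.875 = 12.98 μSv/h.

13.0 μSv/h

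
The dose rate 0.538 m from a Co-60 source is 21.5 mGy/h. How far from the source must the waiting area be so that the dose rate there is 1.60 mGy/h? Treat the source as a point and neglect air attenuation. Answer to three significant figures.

1.97 m

Using I₁d₁² = I₂d₂², d₂ = d₁·√(I₁/I₂).
I₁/I₂ = 21.5/1.60 = 13.44, so d₂ = 0.538 × √13.44 = 1.972 m.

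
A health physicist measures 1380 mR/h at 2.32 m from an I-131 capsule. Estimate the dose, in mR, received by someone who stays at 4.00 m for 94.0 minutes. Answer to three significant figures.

727 mR

Applying the 1/r² law, rate at 4.00 m:
(2.32/4.00)² = 0.3364, so 1380 × 0.3364 = 464.2 mR/h.
Dose = rate × time = 464.2 mR/h × 1.567 h = 727.4 mR.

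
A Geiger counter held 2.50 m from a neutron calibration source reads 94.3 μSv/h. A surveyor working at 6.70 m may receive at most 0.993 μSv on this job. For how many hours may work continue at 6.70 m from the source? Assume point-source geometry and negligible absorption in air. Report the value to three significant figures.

0.0756 h

Since intensity falls as 1/r², rate at 6.70 m:
94.3 × (2.50/6.70)² = 94.3 × 0.1392 = 13.13 μSv/h.
Stay time = 0.993 μSv ÷ 13.13 μSv/h = 0.07563 h.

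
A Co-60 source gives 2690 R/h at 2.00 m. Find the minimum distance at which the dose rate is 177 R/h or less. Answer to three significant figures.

Applying the 1/r² law, d₂ = d₁·√(I₁/I₂).
I₁/I₂ = 2690/177 = 15.20, so d₂ = 2.00 × √15.20 = 7.797 m.

7.80 m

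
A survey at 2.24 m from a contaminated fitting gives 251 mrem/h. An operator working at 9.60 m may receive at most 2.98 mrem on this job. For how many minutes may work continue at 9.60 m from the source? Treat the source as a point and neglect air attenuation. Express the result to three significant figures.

13.1 min

Intensity scales as (d₁/d₂)², so rate at 9.60 m:
251 × (2.24/9.60)² = 251 × 0.05444 = 13.66 mrem/h.
Stay time = 2.98 mrem ÷ 13.66 mrem/h = 0.2182 h = 13.09 min.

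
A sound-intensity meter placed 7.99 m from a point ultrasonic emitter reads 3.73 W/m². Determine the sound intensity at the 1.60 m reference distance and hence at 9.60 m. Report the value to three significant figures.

By the inverse-square law,
At 1.60 m: 3.73 × (7.99/1.60)² = 3.73 × 24.94 = 93.03 W/m²
At 9.60 m: 93.03 × (1.60/9.60)² = 93.03 × 0.02778 = 2.584 W/m².

93.0 W/m²; 2.58 W/m²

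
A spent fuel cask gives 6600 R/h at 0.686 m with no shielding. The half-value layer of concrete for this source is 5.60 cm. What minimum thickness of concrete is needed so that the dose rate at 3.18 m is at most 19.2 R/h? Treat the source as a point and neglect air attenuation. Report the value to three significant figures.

At 3.18 m, distance alone gives (0.686/3.18)² = 0.04654, so 6600 × 0.04654 = 307.2 R/h.
Further attenuation needed: 307.2/19.2 = 16.00.
n = log₂(16.00) = 4.000 half-value layers.
Thickness = 4.000 × 5.60 cm = 22.40 cm.

22.4 cm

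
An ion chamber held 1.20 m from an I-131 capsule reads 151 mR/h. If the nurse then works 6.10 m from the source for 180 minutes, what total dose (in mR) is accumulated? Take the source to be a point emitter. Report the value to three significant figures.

By the inverse-square law, rate at 6.10 m:
151 × (1.20/6.10)² = 151 × 0.03870 = 5.844 mR/h.
Dose = rate × time = 5.844 mR/h × 3.000 h = 17.53 mR.

17.5 mR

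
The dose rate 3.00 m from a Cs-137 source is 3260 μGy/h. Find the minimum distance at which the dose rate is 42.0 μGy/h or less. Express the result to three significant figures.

26.4 m

By the inverse-square law, d₂ = d₁·√(I₁/I₂).
I₁/I₂ = 3260/42.0 = 77.62, so d₂ = 3.00 × √77.62 = 26.43 m.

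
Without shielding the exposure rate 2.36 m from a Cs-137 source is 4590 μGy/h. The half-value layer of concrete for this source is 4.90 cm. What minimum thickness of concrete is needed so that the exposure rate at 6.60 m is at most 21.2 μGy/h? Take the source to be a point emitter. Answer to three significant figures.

23.5 cm

At 6.60 m, distance alone gives (2.36/6.60)² = 0.1279, so 4590 × 0.1279 = 587.1 μGy/h.
Further attenuation needed: 587.1/21.2 = 27.69.
n = log₂(27.69) = 4.791 half-value layers.
Thickness = 4.791 × 4.90 cm = 23.48 cm.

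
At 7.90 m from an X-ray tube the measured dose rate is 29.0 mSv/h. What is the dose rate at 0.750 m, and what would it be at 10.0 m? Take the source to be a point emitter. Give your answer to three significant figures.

Intensity scales as (d₁/d₂)², so
At 0.750 m: 29.0 × (7.90/0.750)² = 29.0 × 111.0 = 3219 mSv/h
At 10.0 m: (0.750/10.0)² = 0.005625, so 3219 × 0.005625 = 18.11 mSv/h.

3220 mSv/h; 18.1 mSv/h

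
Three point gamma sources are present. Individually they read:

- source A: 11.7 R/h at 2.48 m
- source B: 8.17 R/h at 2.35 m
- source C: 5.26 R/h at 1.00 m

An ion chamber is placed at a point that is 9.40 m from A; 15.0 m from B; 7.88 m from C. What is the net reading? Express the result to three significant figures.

Each source contributes Iᵢ·(dᵢ/rᵢ)²; contributions add.
A: 11.7 × (2.48/9.40)² = 0.8144 R/h
B: 8.17 × (2.35/15.0)² = 0.2005 R/h
C: 5.26 × (1.00/7.88)² = 0.08471 R/h
Total = 0.8144 + 0.2005 + 0.08471 = 1.100 R/h.

1.10 R/h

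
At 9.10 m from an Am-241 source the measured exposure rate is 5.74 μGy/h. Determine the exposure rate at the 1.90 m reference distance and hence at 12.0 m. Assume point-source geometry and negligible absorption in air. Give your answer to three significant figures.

Using I₁d₁² = I₂d₂²,
At 1.90 m: (9.10/1.90)² = 22.94, so 5.74 × 22.94 = 131.7 μGy/h
At 12.0 m: 131.7 × (1.90/12.0)² = 131.7 × 0.02507 = 3.302 μGy/h.

132 μGy/h; 3.30 μGy/h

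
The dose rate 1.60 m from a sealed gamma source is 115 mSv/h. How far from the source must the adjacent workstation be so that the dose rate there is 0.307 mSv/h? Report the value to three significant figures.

31.0 m

Applying the 1/r² law, d₂ = d₁·√(I₁/I₂).
I₁/I₂ = 115/0.307 = 374.6, so d₂ = 1.60 × √374.6 = 30.97 m.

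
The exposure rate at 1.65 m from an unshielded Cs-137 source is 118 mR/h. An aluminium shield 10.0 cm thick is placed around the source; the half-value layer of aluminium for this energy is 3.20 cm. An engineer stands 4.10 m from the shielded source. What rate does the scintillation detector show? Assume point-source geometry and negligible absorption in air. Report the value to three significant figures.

Distance alone: 118 × (1.65/4.10)² = 118 × 0.1620 = 19.12 mR/h.
Shield: 10.0/3.20 = 3.125 half-value layers → attenuation 2^(−3.125) = 0.1146.
Combined: 19.12 × 0.1146 = 2.191 mR/h.

2.19 mR/h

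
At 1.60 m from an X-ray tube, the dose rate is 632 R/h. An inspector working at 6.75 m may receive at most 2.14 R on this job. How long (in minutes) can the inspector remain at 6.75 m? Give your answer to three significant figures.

3.62 min

By the inverse-square law, rate at 6.75 m:
632 × (1.60/6.75)² = 632 × 0.05619 = 35.51 R/h.
Stay time = 2.14 R ÷ 35.51 R/h = 0.06026 h = 3.616 min.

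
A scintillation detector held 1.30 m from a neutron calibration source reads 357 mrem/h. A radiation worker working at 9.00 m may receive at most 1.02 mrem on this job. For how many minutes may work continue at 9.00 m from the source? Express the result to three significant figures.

Using I₁d₁² = I₂d₂², rate at 9.00 m:
(1.30/9.00)² = 0.02086, so 357 × 0.02086 = 7.447 mrem/h.
Stay time = 1.02 mrem ÷ 7.447 mrem/h = 0.1370 h = 8.220 min.

8.22 min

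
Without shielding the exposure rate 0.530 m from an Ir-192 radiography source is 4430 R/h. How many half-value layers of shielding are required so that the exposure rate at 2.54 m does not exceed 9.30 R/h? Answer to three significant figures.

At 2.54 m, distance alone gives (0.530/2.54)² = 0.04354, so 4430 × 0.04354 = 192.9 R/h.
Further attenuation needed: 192.9/9.30 = 20.74.
n = log₂(20.74) = 4.374 half-value layers.

4.37 half-value layers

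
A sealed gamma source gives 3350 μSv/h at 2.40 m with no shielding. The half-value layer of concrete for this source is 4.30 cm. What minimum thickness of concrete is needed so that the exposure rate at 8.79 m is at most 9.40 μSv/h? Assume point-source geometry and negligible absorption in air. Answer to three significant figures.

At 8.79 m, distance alone gives (2.40/8.79)² = 0.07455, so 3350 × 0.07455 = 249.7 μSv/h.
Further attenuation needed: 249.7/9.40 = 26.56.
n = log₂(26.56) = 4.731 half-value layers.
Thickness = 4.731 × 4.30 cm = 20.34 cm.

20.3 cm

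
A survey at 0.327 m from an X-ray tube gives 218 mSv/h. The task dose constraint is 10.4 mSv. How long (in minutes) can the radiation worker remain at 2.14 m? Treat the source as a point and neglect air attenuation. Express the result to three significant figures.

Applying the 1/r² law, rate at 2.14 m:
218 × (0.327/2.14)² = 218 × 0.02335 = 5.090 mSv/h.
Stay time = 10.4 mSv ÷ 5.090 mSv/h = 2.043 h = 122.6 min.

123 min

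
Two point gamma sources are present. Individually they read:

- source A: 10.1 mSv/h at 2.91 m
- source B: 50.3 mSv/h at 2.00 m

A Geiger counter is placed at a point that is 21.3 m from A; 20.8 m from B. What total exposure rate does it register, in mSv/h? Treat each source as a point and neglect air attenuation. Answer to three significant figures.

0.654 mSv/h

By superposition, sum each source's inverse-square contribution:
A: 10.1 × (2.91/21.3)² = 0.1885 mSv/h
B: 50.3 × (2.00/20.8)² = 0.4651 mSv/h
Total = 0.1885 + 0.4651 = 0.6536 mSv/h.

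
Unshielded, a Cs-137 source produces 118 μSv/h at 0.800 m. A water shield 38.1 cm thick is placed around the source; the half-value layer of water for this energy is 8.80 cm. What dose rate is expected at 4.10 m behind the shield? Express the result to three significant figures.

Distance alone: (0.800/4.10)² = 0.03807, so 118 × 0.03807 = 4.492 μSv/h.
Shield: 38.1/8.80 = 4.330 half-value layers → attenuation 2^(−4.330) = 0.04972.
Combined: 4.492 × 0.04972 = 0.2233 μSv/h.

0.223 μSv/h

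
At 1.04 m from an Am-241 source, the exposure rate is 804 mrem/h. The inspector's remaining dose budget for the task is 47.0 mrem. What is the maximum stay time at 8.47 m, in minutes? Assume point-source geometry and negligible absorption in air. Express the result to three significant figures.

Since intensity falls as 1/r², rate at 8.47 m:
804 × (1.04/8.47)² = 804 × 0.01508 = 12.12 mrem/h.
Stay time = 47.0 mrem ÷ 12.12 mrem/h = 3.878 h = 232.7 min.

233 min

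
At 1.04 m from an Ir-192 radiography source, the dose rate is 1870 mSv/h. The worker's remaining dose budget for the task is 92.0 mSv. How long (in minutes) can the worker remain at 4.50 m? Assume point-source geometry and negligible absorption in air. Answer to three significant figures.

Applying the 1/r² law, rate at 4.50 m:
(1.04/4.50)² = 0.05341, so 1870 × 0.05341 = 99.88 mSv/h.
Stay time = 92.0 mSv ÷ 99.88 mSv/h = 0.9211 h = 55.27 min.

55.3 min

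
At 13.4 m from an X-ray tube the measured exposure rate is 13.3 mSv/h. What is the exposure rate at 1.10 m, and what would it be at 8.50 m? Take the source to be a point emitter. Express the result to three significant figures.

Using I₁d₁² = I₂d₂²,
At 1.10 m: 13.3 × (13.4/1.10)² = 13.3 × 148.4 = 1974 mSv/h
At 8.50 m: 1974 × (1.10/8.50)² = 1974 × 0.01675 = 33.06 mSv/h.

1970 mSv/h; 33.1 mSv/h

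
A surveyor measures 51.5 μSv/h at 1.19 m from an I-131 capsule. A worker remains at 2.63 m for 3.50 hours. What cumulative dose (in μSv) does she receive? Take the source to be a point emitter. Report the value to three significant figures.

Since intensity falls as 1/r², rate at 2.63 m:
(1.19/2.63)² = 0.2047, so 51.5 × 0.2047 = 10.54 μSv/h.
Dose = rate × time = 10.54 μSv/h × 3.500 h = 36.89 μSv.

36.9 μSv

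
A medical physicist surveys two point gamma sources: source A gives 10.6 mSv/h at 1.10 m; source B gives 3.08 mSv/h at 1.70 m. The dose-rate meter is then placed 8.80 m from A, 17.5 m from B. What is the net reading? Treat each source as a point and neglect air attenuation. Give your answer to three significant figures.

0.195 mSv/h

Each source contributes Iᵢ·(dᵢ/rᵢ)²; contributions add.
A: 10.6 × (1.10/8.80)² = 0.1656 mSv/h
B: 3.08 × (1.70/17.5)² = 0.02907 mSv/h
Total = 0.1656 + 0.02907 = 0.1947 mSv/h.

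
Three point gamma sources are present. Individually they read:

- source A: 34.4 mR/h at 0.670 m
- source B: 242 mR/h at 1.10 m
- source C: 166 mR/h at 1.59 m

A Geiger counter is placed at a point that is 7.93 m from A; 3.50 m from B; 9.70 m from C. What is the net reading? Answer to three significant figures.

By superposition, sum each source's inverse-square contribution:
A: 34.4 × (0.670/7.93)² = 0.2456 mR/h
B: 242 × (1.10/3.50)² = 23.90 mR/h
C: 166 × (1.59/9.70)² = 4.460 mR/h
Total = 0.2456 + 23.90 + 4.460 = 28.61 mR/h.

28.6 mR/h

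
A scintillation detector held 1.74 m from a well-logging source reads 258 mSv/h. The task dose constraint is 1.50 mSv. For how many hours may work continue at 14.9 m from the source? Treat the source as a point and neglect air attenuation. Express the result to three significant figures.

Intensity scales as (d₁/d₂)², so rate at 14.9 m:
258 × (1.74/14.9)² = 258 × 0.01364 = 3.519 mSv/h.
Stay time = 1.50 mSv ÷ 3.519 mSv/h = 0.4263 h.

0.426 h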